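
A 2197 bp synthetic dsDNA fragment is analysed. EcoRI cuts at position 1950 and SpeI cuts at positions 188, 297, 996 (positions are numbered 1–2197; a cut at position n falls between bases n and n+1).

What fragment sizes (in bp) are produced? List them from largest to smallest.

Combined cut positions (sorted): 188, 297, 996, 1950.
Linear molecule, 4 cuts → 5 fragments:
  188 − 0 = 188 bp
  297 − 188 = 109 bp
  996 − 297 = 699 bp
  1950 − 996 = 954 bp
  2197 − 1950 = 247 bp
Sorted largest to smallest: 954, 699, 247, 188, 109 bp.

954, 699, 247, 188, 109 bp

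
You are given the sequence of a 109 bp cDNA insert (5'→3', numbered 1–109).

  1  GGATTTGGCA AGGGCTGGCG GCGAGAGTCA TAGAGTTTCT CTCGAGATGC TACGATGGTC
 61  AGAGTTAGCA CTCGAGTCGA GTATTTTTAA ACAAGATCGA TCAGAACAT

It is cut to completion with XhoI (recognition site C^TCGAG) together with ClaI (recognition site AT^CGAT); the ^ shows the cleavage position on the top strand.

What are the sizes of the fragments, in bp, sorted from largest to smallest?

41, 30, 26, 12 bp

XhoI sites (CTCGAG) start at positions 41, 71.
XhoI cuts after the first base of each site, so after positions 41, 71.
The ClaI site (ATCGAT) starts at position 96.
ClaI cuts after base 2 of each site, so after position 97.
Combined cut positions: 41, 71, 97.
Linear molecule, 3 cuts → 4 fragments:
  1–41 → 41 bp
  42–71 → 30 bp
  72–97 → 26 bp
  98–109 → 12 bp
Sorted largest to smallest: 41, 30, 26, 12 bp.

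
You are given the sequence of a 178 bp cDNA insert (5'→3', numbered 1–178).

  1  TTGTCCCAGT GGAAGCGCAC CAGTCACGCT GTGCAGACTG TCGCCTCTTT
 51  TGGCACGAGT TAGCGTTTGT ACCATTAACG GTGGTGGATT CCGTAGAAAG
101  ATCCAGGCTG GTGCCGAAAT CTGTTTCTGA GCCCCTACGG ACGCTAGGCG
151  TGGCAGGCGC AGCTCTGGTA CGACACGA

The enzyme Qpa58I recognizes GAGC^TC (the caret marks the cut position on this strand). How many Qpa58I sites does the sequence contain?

No occurrence of GAGCTC is present in the sequence.
Qpa58I does not cut: 0 sites.

0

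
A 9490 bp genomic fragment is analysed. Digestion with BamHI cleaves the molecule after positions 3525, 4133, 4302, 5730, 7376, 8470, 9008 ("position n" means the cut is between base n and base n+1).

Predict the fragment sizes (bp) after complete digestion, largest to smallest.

Linear molecule, 7 cuts → 8 fragments:
  3525 − 0 = 3525 bp
  4133 − 3525 = 608 bp
  4302 − 4133 = 169 bp
  5730 − 4302 = 1428 bp
  7376 − 5730 = 1646 bp
  8470 − 7376 = 1094 bp
  9008 − 8470 = 538 bp
  9490 − 9008 = 482 bp
Sorted largest to smallest: 3525, 1646, 1428, 1094, 608, 538, 482, 169 bp.

3525, 1646, 1428, 1094, 608, 538, 482, 169 bp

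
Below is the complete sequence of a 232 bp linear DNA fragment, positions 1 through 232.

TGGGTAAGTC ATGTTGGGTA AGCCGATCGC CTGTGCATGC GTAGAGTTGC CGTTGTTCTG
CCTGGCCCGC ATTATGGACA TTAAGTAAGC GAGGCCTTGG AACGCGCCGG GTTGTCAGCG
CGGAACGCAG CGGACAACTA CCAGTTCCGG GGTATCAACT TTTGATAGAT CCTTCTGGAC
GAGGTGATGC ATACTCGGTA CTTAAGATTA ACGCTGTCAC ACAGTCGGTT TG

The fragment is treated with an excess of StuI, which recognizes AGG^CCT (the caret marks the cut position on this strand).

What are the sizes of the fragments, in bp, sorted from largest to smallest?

The StuI site (AGGCCT) starts at position 92.
StuI cuts after base 3 of each site, so after position 94.
Linear molecule, 1 cut → 2 fragments:
  1–94 → 94 bp
  95–232 → 138 bp
Sorted largest to smallest: 138, 94 bp.

138, 94 bp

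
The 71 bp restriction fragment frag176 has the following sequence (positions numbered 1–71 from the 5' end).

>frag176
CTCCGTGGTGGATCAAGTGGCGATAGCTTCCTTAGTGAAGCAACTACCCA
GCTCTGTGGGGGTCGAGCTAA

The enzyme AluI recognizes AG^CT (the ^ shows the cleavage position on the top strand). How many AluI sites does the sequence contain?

3

AGCT occurs starting at positions 25, 50, 66.
AluI cuts at 3 sites.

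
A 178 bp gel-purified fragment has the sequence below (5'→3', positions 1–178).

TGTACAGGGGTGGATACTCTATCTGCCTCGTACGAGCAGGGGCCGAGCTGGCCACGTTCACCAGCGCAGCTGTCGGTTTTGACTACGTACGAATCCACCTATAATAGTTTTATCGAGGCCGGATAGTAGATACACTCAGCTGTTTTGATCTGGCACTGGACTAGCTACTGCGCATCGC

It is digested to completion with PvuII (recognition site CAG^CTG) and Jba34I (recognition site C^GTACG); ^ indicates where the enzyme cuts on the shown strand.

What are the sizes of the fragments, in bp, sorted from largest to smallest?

PvuII sites (CAGCTG) start at positions 67, 137.
PvuII cuts after base 3 of each site, so after positions 69, 139.
Jba34I sites (CGTACG) start at positions 29, 86.
Jba34I cuts after the first base of each site, so after positions 29, 86.
Combined cut positions: 29, 69, 86, 139.
Linear molecule, 4 cuts → 5 fragments:
  1–29 → 29 bp
  30–69 → 40 bp
  70–86 → 17 bp
  87–139 → 53 bp
  140–178 → 39 bp
Sorted largest to smallest: 53, 40, 39, 29, 17 bp.

53, 40, 39, 29, 17 bp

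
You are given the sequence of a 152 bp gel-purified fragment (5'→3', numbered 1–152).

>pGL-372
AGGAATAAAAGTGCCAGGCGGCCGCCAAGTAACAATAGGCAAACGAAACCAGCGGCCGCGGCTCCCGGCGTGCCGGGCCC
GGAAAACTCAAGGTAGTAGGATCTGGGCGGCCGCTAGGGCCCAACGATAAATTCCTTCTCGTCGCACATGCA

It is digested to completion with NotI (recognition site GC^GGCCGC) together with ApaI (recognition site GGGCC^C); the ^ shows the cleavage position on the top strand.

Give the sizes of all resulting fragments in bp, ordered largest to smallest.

34, 31, 29, 26, 19, 13 bp

NotI sites (GCGGCCGC) start at positions 18, 52, 107.
NotI cuts after base 2 of each site, so after positions 19, 53, 108.
ApaI sites (GGGCCC) start at positions 75, 117.
ApaI cuts after base 5 of each site (before the last base), so after positions 79, 121.
Combined cut positions: 19, 53, 79, 108, 121.
Linear molecule, 5 cuts → 6 fragments:
  1–19 → 19 bp
  20–53 → 34 bp
  54–79 → 26 bp
  80–108 → 29 bp
  109–121 → 13 bp
  122–152 → 31 bp
Sorted largest to smallest: 34, 31, 29, 26, 19, 13 bp.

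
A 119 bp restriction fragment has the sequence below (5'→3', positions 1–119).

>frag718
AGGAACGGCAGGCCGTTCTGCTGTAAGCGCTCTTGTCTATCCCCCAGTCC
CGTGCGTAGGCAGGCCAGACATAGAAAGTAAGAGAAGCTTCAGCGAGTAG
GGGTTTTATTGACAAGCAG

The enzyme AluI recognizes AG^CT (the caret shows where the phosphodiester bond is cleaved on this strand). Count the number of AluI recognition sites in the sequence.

AGCT occurs starting at position 86.
AluI cuts at 1 site.

1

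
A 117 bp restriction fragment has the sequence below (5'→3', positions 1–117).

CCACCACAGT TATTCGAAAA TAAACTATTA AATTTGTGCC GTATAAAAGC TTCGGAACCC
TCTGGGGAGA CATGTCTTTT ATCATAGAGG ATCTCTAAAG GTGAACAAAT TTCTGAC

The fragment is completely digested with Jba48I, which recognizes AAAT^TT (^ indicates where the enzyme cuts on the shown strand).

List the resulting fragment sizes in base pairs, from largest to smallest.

Jba48I sites (AAATTT) start at positions 30, 107.
Jba48I cuts after base 4 of each site, so after positions 33, 110.
Linear molecule, 2 cuts → 3 fragments:
  1–33 → 33 bp
  34–110 → 77 bp
  111–117 → 7 bp
Sorted largest to smallest: 77, 33, 7 bp.

77, 33, 7 bp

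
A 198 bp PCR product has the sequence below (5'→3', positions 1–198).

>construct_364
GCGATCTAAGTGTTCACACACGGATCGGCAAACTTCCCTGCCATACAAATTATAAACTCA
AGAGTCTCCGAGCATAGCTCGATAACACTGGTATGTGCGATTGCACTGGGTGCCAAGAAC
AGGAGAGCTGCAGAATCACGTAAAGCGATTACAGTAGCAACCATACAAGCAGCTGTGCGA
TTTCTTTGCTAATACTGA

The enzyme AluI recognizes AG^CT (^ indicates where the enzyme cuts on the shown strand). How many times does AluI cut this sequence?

AGCT occurs starting at positions 76, 126, 171.
AluI cuts at 3 sites.

3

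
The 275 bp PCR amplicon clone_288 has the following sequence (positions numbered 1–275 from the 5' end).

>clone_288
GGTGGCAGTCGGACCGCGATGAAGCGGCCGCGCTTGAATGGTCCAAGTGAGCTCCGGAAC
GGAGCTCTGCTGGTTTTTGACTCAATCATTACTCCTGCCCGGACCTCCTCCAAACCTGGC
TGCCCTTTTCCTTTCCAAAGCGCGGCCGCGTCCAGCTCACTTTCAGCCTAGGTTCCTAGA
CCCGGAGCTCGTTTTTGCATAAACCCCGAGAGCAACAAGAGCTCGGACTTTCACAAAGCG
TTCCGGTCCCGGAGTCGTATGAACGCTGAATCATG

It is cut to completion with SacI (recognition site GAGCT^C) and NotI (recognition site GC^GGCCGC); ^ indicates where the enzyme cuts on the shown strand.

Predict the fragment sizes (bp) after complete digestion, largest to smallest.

SacI sites (GAGCTC) start at positions 49, 62, 185, 219.
SacI cuts after base 5 of each site (before the last base), so after positions 53, 66, 189, 223.
NotI sites (GCGGCCGC) start at positions 24, 142.
NotI cuts after base 2 of each site, so after positions 25, 143.
Combined cut positions: 25, 53, 66, 143, 189, 223.
Linear molecule, 6 cuts → 7 fragments:
  1–25 → 25 bp
  26–53 → 28 bp
  54–66 → 13 bp
  67–143 → 77 bp
  144–189 → 46 bp
  190–223 → 34 bp
  224–275 → 52 bp
Sorted largest to smallest: 77, 52, 46, 34, 28, 25, 13 bp.

77, 52, 46, 34, 28, 25, 13 bp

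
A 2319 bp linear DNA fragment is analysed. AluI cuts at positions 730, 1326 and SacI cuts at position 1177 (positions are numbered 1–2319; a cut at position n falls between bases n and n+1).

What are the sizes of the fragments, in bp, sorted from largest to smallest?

993, 730, 447, 149 bp

Combined cut positions (sorted): 730, 1177, 1326.
Linear molecule, 3 cuts → 4 fragments:
  730 − 0 = 730 bp
  1177 − 730 = 447 bp
  1326 − 1177 = 149 bp
  2319 − 1326 = 993 bp
Sorted largest to smallest: 993, 730, 447, 149 bp.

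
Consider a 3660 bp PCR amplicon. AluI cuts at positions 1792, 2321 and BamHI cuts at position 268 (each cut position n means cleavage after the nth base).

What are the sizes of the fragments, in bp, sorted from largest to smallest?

Combined cut positions (sorted): 268, 1792, 2321.
Linear molecule, 3 cuts → 4 fragments:
  268 − 0 = 268 bp
  1792 − 268 = 1524 bp
  2321 − 1792 = 529 bp
  3660 − 2321 = 1339 bp
Sorted largest to smallest: 1524, 1339, 529, 268 bp.

1524, 1339, 529, 268 bp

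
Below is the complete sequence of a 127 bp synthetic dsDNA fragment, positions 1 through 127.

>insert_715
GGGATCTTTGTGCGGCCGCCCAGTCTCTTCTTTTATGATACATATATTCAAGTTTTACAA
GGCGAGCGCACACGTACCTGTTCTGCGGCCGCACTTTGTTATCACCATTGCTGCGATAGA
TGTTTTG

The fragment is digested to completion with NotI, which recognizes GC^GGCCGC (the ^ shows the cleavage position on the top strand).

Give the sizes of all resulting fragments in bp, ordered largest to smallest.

NotI sites (GCGGCCGC) start at positions 12, 85.
NotI cuts after base 2 of each site, so after positions 13, 86.
Linear molecule, 2 cuts → 3 fragments:
  1–13 → 13 bp
  14–86 → 73 bp
  87–127 → 41 bp
Sorted largest to smallest: 73, 41, 13 bp.

73, 41, 13 bp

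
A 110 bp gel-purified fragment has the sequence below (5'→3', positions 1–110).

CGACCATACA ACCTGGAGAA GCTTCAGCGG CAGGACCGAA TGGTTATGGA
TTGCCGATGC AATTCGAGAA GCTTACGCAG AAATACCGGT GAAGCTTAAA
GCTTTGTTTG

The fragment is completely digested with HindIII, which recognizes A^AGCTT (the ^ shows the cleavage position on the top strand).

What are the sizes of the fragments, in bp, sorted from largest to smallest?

HindIII sites (AAGCTT) start at positions 19, 69, 92, 99.
HindIII cuts after the first base of each site, so after positions 19, 69, 92, 99.
Linear molecule, 4 cuts → 5 fragments:
  1–19 → 19 bp
  20–69 → 50 bp
  70–92 → 23 bp
  93–99 → 7 bp
  100–110 → 11 bp
Sorted largest to smallest: 50, 23, 19, 11, 7 bp.

50, 23, 19, 11, 7 bp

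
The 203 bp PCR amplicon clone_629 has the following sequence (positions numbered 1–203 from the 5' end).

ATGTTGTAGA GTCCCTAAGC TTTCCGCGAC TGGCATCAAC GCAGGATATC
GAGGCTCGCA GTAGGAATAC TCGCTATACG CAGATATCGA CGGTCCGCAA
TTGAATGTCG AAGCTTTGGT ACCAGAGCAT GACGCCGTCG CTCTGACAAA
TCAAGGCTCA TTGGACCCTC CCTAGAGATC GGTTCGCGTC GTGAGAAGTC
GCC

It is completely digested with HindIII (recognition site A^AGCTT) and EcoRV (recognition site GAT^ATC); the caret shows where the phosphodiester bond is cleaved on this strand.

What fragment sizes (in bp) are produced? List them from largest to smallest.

HindIII sites (AAGCTT) start at positions 17, 111.
HindIII cuts after the first base of each site, so after positions 17, 111.
EcoRV sites (GATATC) start at positions 45, 83.
EcoRV cuts after base 3 of each site, so after positions 47, 85.
Combined cut positions: 17, 47, 85, 111.
Linear molecule, 4 cuts → 5 fragments:
  1–17 → 17 bp
  18–47 → 30 bp
  48–85 → 38 bp
  86–111 → 26 bp
  112–203 → 92 bp
Sorted largest to smallest: 92, 38, 30, 26, 17 bp.

92, 38, 30, 26, 17 bp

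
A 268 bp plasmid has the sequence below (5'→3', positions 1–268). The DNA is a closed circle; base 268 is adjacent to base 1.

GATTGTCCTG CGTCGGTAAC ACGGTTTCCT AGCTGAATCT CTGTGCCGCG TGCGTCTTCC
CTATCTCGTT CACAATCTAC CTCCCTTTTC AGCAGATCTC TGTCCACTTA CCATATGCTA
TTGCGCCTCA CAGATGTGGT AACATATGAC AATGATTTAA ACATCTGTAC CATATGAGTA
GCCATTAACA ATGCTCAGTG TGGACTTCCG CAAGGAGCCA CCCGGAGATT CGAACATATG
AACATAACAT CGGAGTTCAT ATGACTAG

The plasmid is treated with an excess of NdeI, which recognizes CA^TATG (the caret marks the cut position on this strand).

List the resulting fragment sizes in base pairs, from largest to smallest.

122, 64, 31, 28, 23 bp

NdeI sites (CATATG) start at positions 112, 143, 171, 235, 258.
NdeI cuts after base 2 of each site, so after positions 113, 144, 172, 236, 259.
Circular molecule, 5 cuts → 5 fragments:
  114–144 → 31 bp
  145–172 → 28 bp
  173–236 → 64 bp
  237–259 → 23 bp
  260–268 then 1–113 → 9 + 113 = 122 bp
Sorted largest to smallest: 122, 64, 31, 28, 23 bp.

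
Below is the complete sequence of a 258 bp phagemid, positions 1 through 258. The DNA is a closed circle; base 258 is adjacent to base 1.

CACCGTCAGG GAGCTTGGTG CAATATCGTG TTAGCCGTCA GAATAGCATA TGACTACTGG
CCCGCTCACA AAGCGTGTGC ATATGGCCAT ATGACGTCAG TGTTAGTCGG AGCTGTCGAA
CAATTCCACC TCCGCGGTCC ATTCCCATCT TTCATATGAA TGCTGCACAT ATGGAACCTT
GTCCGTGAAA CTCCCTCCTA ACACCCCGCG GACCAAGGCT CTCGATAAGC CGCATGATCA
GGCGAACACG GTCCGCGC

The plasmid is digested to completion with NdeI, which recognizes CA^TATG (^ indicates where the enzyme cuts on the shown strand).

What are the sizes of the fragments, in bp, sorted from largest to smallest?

NdeI sites (CATATG) start at positions 47, 80, 88, 153, 168.
NdeI cuts after base 2 of each site, so after positions 48, 81, 89, 154, 169.
Circular molecule, 5 cuts → 5 fragments:
  49–81 → 33 bp
  82–89 → 8 bp
  90–154 → 65 bp
  155–169 → 15 bp
  170–258 then 1–48 → 89 + 48 = 137 bp
Sorted largest to smallest: 137, 65, 33, 15, 8 bp.

137, 65, 33, 15, 8 bp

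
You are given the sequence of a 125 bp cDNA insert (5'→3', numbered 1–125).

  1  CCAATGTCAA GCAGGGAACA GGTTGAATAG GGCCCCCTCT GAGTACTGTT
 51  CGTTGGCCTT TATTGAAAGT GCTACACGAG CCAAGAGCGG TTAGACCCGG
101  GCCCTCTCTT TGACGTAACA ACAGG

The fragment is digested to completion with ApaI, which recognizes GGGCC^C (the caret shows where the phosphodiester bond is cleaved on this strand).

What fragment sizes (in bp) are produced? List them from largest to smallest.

69, 34, 22 bp

ApaI sites (GGGCCC) start at positions 30, 99.
ApaI cuts after base 5 of each site (before the last base), so after positions 34, 103.
Linear molecule, 2 cuts → 3 fragments:
  1–34 → 34 bp
  35–103 → 69 bp
  104–125 → 22 bp
Sorted largest to smallest: 69, 34, 22 bp.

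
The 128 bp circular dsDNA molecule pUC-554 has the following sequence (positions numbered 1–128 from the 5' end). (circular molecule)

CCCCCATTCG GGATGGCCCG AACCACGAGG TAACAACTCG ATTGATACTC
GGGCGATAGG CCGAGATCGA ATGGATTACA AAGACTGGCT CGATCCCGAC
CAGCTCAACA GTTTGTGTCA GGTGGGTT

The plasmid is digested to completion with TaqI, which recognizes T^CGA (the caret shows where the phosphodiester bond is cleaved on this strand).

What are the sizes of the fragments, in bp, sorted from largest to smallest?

TaqI sites (TCGA) start at positions 38, 67, 90.
TaqI cuts after the first base of each site, so after positions 38, 67, 90.
Circular molecule, 3 cuts → 3 fragments:
  39–67 → 29 bp
  68–90 → 23 bp
  91–128 then 1–38 → 38 + 38 = 76 bp
Sorted largest to smallest: 76, 29, 23 bp.

76, 29, 23 bp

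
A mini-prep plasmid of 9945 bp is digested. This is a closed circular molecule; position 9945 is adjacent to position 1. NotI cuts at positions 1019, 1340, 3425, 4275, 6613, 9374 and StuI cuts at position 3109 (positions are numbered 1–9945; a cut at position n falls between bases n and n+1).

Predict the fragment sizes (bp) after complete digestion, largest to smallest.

2761, 2338, 1769, 1590, 850, 321, 316 bp

Combined cut positions (sorted): 1019, 1340, 3109, 3425, 4275, 6613, 9374.
Circular molecule, 7 cuts → 7 fragments:
  1340 − 1019 = 321 bp
  3109 − 1340 = 1769 bp
  3425 − 3109 = 316 bp
  4275 − 3425 = 850 bp
  6613 − 4275 = 2338 bp
  9374 − 6613 = 2761 bp
  wrap: 9945 − 9374 + 1019 = 1590 bp
Sorted largest to smallest: 2761, 2338, 1769, 1590, 850, 321, 316 bp.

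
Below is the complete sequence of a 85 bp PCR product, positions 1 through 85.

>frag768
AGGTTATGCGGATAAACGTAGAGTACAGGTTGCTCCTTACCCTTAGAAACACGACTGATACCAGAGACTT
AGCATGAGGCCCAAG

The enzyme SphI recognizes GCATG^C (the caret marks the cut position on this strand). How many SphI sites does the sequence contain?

No occurrence of GCATGC is present in the sequence.
SphI does not cut: 0 sites.

0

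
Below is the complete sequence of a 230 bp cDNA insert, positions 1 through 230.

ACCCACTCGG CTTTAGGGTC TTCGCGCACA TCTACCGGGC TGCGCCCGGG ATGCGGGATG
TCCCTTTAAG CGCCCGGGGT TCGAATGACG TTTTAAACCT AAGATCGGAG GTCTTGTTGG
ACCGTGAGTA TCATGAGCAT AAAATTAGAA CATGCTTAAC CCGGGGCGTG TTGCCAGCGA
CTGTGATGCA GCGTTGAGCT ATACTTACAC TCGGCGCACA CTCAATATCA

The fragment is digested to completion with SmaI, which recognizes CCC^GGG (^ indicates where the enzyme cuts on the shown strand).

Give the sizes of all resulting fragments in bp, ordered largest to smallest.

SmaI sites (CCCGGG) start at positions 45, 73, 160.
SmaI cuts after base 3 of each site, so after positions 47, 75, 162.
Linear molecule, 3 cuts → 4 fragments:
  1–47 → 47 bp
  48–75 → 28 bp
  76–162 → 87 bp
  163–230 → 68 bp
Sorted largest to smallest: 87, 68, 47, 28 bp.

87, 68, 47, 28 bp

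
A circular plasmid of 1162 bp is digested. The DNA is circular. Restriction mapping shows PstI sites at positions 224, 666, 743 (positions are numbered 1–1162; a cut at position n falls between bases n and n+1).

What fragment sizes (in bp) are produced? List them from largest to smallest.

Circular molecule, 3 cuts → 3 fragments:
  666 − 224 = 442 bp
  743 − 666 = 77 bp
  wrap: 1162 − 743 + 224 = 643 bp
Sorted largest to smallest: 643, 442, 77 bp.

643, 442, 77 bp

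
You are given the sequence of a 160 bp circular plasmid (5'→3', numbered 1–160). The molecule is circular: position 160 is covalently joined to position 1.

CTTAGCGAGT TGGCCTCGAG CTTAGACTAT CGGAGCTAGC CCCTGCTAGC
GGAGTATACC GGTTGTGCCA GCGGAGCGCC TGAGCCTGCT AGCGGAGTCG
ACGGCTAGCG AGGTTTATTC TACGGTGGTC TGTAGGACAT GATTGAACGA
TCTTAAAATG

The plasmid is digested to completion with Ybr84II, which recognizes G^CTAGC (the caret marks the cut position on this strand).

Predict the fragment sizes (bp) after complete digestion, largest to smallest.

Ybr84II sites (GCTAGC) start at positions 35, 45, 88, 104.
Ybr84II cuts after the first base of each site, so after positions 35, 45, 88, 104.
Circular molecule, 4 cuts → 4 fragments:
  36–45 → 10 bp
  46–88 → 43 bp
  89–104 → 16 bp
  105–160 then 1–35 → 56 + 35 = 91 bp
Sorted largest to smallest: 91, 43, 16, 10 bp.

91, 43, 16, 10 bp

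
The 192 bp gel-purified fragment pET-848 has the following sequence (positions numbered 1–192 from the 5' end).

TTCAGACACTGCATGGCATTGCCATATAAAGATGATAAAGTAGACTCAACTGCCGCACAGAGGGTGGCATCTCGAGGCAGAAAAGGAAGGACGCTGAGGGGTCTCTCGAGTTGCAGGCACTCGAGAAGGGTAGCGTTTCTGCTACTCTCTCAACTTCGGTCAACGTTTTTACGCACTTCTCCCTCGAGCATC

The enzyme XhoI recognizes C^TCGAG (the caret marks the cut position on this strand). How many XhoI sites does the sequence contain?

CTCGAG occurs starting at positions 71, 105, 120, 183.
XhoI cuts at 4 sites.

4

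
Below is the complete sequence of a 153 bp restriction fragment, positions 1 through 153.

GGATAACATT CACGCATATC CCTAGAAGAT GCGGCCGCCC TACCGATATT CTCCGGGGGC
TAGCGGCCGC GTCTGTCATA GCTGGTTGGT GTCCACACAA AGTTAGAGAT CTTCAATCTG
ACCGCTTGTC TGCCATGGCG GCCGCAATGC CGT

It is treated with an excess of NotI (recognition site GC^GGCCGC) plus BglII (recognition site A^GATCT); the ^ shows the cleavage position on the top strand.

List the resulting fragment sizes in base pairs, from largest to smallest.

NotI sites (GCGGCCGC) start at positions 31, 63, 138.
NotI cuts after base 2 of each site, so after positions 32, 64, 139.
The BglII site (AGATCT) starts at position 107.
BglII cuts after the first base of each site, so after position 107.
Combined cut positions: 32, 64, 107, 139.
Linear molecule, 4 cuts → 5 fragments:
  1–32 → 32 bp
  33–64 → 32 bp
  65–107 → 43 bp
  108–139 → 32 bp
  140–153 → 14 bp
Sorted largest to smallest: 43, 32, 32, 32, 14 bp.

43, 32, 32, 32, 14 bp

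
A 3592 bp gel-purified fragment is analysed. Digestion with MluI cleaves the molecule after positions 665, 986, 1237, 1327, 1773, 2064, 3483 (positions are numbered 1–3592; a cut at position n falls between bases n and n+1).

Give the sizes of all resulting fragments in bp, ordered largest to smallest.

1419, 665, 446, 321, 291, 251, 109, 90 bp

Linear molecule, 7 cuts → 8 fragments:
  665 − 0 = 665 bp
  986 − 665 = 321 bp
  1237 − 986 = 251 bp
  1327 − 1237 = 90 bp
  1773 − 1327 = 446 bp
  2064 − 1773 = 291 bp
  3483 − 2064 = 1419 bp
  3592 − 3483 = 109 bp
Sorted largest to smallest: 1419, 665, 446, 321, 291, 251, 109, 90 bp.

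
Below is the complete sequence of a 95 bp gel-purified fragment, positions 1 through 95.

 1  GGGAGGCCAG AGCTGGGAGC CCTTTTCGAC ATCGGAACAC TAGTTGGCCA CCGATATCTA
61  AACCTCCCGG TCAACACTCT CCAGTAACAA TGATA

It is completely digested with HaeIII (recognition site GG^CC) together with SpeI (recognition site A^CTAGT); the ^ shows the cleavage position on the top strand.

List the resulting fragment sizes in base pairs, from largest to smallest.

48, 33, 8, 6 bp

HaeIII sites (GGCC) start at positions 5, 46.
HaeIII cuts after base 2 of each site, so after positions 6, 47.
The SpeI site (ACTAGT) starts at position 39.
SpeI cuts after the first base of each site, so after position 39.
Combined cut positions: 6, 39, 47.
Linear molecule, 3 cuts → 4 fragments:
  1–6 → 6 bp
  7–39 → 33 bp
  40–47 → 8 bp
  48–95 → 48 bp
Sorted largest to smallest: 48, 33, 8, 6 bp.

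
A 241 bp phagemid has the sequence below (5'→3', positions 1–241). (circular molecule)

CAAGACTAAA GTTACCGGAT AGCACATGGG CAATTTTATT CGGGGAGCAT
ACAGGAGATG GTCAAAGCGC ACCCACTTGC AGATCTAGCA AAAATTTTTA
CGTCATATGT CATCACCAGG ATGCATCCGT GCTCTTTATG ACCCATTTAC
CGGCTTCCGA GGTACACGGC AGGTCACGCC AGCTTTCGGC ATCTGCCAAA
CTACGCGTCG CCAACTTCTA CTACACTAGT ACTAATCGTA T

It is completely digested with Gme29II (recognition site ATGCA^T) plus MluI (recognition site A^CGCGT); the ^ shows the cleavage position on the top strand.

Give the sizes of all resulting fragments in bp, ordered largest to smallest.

The Gme29II site (ATGCAT) starts at position 121.
Gme29II cuts after base 5 of each site (before the last base), so after position 125.
The MluI site (ACGCGT) starts at position 203.
MluI cuts after the first base of each site, so after position 203.
Combined cut positions: 125, 203.
Circular molecule, 2 cuts → 2 fragments:
  126–203 → 78 bp
  204–241 then 1–125 → 38 + 125 = 163 bp
Sorted largest to smallest: 163, 78 bp.

163, 78 bp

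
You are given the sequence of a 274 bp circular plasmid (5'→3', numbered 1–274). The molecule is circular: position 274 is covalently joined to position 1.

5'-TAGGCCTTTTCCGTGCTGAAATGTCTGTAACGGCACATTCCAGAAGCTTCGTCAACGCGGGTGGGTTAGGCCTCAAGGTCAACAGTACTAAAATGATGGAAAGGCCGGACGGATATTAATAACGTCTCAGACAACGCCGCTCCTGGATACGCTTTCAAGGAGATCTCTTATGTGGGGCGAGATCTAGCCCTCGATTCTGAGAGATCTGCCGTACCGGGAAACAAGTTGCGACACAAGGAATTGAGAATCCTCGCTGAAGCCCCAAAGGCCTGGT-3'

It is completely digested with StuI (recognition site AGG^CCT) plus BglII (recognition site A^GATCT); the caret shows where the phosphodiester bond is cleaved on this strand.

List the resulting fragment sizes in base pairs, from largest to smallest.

StuI sites (AGGCCT) start at positions 2, 68, 266.
StuI cuts after base 3 of each site, so after positions 4, 70, 268.
BglII sites (AGATCT) start at positions 161, 180, 202.
BglII cuts after the first base of each site, so after positions 161, 180, 202.
Combined cut positions: 4, 70, 161, 180, 202, 268.
Circular molecule, 6 cuts → 6 fragments:
  5–70 → 66 bp
  71–161 → 91 bp
  162–180 → 19 bp
  181–202 → 22 bp
  203–268 → 66 bp
  269–274 then 1–4 → 6 + 4 = 10 bp
Sorted largest to smallest: 91, 66, 66, 22, 19, 10 bp.

91, 66, 66, 22, 19, 10 bp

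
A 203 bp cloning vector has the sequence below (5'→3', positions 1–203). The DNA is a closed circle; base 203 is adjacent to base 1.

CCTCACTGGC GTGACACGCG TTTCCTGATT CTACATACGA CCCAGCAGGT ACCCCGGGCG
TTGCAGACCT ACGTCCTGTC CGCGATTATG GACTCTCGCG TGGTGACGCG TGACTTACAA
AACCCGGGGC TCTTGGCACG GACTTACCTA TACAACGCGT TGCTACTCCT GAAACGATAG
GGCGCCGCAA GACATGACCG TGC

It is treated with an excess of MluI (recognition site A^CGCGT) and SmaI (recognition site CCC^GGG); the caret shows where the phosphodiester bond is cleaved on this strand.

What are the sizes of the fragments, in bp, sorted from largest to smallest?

MluI sites (ACGCGT) start at positions 16, 106, 155.
MluI cuts after the first base of each site, so after positions 16, 106, 155.
SmaI sites (CCCGGG) start at positions 53, 123.
SmaI cuts after base 3 of each site, so after positions 55, 125.
Combined cut positions: 16, 55, 106, 125, 155.
Circular molecule, 5 cuts → 5 fragments:
  17–55 → 39 bp
  56–106 → 51 bp
  107–125 → 19 bp
  126–155 → 30 bp
  156–203 then 1–16 → 48 + 16 = 64 bp
Sorted largest to smallest: 64, 51, 39, 30, 19 bp.

64, 51, 39, 30, 19 bp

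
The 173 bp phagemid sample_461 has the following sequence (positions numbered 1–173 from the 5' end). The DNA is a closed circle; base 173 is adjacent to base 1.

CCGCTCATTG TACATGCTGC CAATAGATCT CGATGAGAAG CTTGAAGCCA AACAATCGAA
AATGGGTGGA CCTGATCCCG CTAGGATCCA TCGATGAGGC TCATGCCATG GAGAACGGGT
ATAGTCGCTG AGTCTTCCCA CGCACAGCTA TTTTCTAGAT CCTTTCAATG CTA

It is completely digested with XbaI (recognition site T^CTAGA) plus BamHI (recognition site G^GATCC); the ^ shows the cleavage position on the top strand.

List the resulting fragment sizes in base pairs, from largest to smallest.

103, 70 bp

The XbaI site (TCTAGA) starts at position 154.
XbaI cuts after the first base of each site, so after position 154.
The BamHI site (GGATCC) starts at position 84.
BamHI cuts after the first base of each site, so after position 84.
Combined cut positions: 84, 154.
Circular molecule, 2 cuts → 2 fragments:
  85–154 → 70 bp
  155–173 then 1–84 → 19 + 84 = 103 bp
Sorted largest to smallest: 103, 70 bp.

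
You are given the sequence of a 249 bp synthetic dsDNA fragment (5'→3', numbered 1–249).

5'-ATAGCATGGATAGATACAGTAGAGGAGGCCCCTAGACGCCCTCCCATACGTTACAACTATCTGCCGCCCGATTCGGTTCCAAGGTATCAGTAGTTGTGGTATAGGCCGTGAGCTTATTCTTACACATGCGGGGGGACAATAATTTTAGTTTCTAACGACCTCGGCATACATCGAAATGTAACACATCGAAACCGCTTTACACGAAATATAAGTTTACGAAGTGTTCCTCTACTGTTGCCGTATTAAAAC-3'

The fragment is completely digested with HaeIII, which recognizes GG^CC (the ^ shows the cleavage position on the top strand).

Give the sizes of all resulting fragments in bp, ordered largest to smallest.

144, 77, 28 bp

HaeIII sites (GGCC) start at positions 27, 104.
HaeIII cuts after base 2 of each site, so after positions 28, 105.
Linear molecule, 2 cuts → 3 fragments:
  1–28 → 28 bp
  29–105 → 77 bp
  106–249 → 144 bp
Sorted largest to smallest: 144, 77, 28 bp.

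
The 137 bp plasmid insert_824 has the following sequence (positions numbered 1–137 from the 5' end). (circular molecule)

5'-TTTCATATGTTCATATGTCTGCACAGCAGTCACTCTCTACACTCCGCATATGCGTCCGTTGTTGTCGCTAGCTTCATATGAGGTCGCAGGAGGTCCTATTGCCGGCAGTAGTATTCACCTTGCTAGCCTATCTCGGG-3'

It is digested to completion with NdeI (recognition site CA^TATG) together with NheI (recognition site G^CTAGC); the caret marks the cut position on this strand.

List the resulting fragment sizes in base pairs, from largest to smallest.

46, 35, 20, 19, 9, 8 bp

NdeI sites (CATATG) start at positions 4, 12, 47, 75.
NdeI cuts after base 2 of each site, so after positions 5, 13, 48, 76.
NheI sites (GCTAGC) start at positions 67, 122.
NheI cuts after the first base of each site, so after positions 67, 122.
Combined cut positions: 5, 13, 48, 67, 76, 122.
Circular molecule, 6 cuts → 6 fragments:
  6–13 → 8 bp
  14–48 → 35 bp
  49–67 → 19 bp
  68–76 → 9 bp
  77–122 → 46 bp
  123–137 then 1–5 → 15 + 5 = 20 bp
Sorted largest to smallest: 46, 35, 20, 19, 9, 8 bp.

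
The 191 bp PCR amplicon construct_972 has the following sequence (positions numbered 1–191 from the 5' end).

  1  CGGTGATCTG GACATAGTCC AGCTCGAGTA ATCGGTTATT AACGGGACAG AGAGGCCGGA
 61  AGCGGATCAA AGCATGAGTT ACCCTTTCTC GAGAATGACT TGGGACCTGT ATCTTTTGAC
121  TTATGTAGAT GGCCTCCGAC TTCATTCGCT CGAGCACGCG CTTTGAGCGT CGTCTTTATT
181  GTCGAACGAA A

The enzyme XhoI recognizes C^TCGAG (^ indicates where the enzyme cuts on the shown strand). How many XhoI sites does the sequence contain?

3

CTCGAG occurs starting at positions 23, 88, 149.
XhoI cuts at 3 sites.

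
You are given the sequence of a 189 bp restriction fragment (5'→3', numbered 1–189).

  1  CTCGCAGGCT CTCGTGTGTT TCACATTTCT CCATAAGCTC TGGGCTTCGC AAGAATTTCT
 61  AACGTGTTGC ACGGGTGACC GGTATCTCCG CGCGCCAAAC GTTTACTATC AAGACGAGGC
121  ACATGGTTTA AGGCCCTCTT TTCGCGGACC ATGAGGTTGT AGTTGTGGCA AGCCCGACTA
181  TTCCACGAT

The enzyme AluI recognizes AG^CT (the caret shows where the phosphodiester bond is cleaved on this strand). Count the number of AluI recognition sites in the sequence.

1

AGCT occurs starting at position 36.
AluI cuts at 1 site.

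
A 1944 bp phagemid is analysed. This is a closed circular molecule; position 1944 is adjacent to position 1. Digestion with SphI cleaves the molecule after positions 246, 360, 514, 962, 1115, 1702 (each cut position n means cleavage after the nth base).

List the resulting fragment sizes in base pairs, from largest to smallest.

587, 488, 448, 154, 153, 114 bp

Circular molecule, 6 cuts → 6 fragments:
  360 − 246 = 114 bp
  514 − 360 = 154 bp
  962 − 514 = 448 bp
  1115 − 962 = 153 bp
  1702 − 1115 = 587 bp
  wrap: 1944 − 1702 + 246 = 488 bp
Sorted largest to smallest: 587, 488, 448, 154, 153, 114 bp.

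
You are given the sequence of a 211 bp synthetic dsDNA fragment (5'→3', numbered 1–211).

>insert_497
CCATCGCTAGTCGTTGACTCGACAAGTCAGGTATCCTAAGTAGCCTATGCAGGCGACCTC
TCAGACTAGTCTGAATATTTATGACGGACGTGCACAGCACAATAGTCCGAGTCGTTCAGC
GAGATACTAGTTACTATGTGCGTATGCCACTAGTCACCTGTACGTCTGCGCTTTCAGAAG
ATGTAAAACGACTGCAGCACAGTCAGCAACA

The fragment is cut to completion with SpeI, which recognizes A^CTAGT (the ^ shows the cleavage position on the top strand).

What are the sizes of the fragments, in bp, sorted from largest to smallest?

SpeI sites (ACTAGT) start at positions 65, 126, 149.
SpeI cuts after the first base of each site, so after positions 65, 126, 149.
Linear molecule, 3 cuts → 4 fragments:
  1–65 → 65 bp
  66–126 → 61 bp
  127–149 → 23 bp
  150–211 → 62 bp
Sorted largest to smallest: 65, 62, 61, 23 bp.

65, 62, 61, 23 bp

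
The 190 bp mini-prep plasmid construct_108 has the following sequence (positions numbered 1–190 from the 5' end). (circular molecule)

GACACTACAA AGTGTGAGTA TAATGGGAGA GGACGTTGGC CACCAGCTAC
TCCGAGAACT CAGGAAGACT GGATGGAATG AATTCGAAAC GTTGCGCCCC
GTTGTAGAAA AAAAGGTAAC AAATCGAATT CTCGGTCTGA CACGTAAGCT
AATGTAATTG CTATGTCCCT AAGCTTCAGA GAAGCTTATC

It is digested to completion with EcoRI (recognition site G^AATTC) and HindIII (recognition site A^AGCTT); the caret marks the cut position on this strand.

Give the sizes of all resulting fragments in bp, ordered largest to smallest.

EcoRI sites (GAATTC) start at positions 80, 126.
EcoRI cuts after the first base of each site, so after positions 80, 126.
HindIII sites (AAGCTT) start at positions 171, 182.
HindIII cuts after the first base of each site, so after positions 171, 182.
Combined cut positions: 80, 126, 171, 182.
Circular molecule, 4 cuts → 4 fragments:
  81–126 → 46 bp
  127–171 → 45 bp
  172–182 → 11 bp
  183–190 then 1–80 → 8 + 80 = 88 bp
Sorted largest to smallest: 88, 46, 45, 11 bp.

88, 46, 45, 11 bp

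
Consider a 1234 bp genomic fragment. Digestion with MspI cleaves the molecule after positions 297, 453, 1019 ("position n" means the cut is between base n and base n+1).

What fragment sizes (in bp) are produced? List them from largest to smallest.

Linear molecule, 3 cuts → 4 fragments:
  297 − 0 = 297 bp
  453 − 297 = 156 bp
  1019 − 453 = 566 bp
  1234 − 1019 = 215 bp
Sorted largest to smallest: 566, 297, 215, 156 bp.

566, 297, 215, 156 bp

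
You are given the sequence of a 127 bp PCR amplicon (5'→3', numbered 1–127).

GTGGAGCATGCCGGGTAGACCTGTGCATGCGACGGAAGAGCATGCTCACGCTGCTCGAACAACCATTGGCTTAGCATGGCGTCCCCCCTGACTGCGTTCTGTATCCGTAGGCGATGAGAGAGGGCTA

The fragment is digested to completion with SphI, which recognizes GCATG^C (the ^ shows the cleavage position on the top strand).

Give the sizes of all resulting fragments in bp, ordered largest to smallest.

SphI sites (GCATGC) start at positions 6, 25, 40.
SphI cuts after base 5 of each site (before the last base), so after positions 10, 29, 44.
Linear molecule, 3 cuts → 4 fragments:
  1–10 → 10 bp
  11–29 → 19 bp
  30–44 → 15 bp
  45–127 → 83 bp
Sorted largest to smallest: 83, 19, 15, 10 bp.

83, 19, 15, 10 bp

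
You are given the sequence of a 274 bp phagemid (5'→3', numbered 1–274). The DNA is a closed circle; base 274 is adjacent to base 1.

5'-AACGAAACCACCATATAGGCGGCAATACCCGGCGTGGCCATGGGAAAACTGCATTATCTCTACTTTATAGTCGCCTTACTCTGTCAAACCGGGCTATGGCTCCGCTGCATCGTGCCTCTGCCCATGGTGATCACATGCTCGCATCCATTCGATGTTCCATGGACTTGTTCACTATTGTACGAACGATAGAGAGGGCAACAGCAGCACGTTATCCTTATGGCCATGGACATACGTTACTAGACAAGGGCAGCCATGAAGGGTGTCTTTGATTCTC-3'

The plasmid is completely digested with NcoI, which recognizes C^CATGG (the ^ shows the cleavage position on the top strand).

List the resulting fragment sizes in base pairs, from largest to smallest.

NcoI sites (CCATGG) start at positions 38, 122, 157, 221.
NcoI cuts after the first base of each site, so after positions 38, 122, 157, 221.
Circular molecule, 4 cuts → 4 fragments:
  39–122 → 84 bp
  123–157 → 35 bp
  158–221 → 64 bp
  222–274 then 1–38 → 53 + 38 = 91 bp
Sorted largest to smallest: 91, 84, 64, 35 bp.

91, 84, 64, 35 bp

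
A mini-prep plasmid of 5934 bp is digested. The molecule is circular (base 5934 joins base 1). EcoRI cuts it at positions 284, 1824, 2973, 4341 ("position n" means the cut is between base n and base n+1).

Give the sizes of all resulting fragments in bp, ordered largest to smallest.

1877, 1540, 1368, 1149 bp

Circular molecule, 4 cuts → 4 fragments:
  1824 − 284 = 1540 bp
  2973 − 1824 = 1149 bp
  4341 − 2973 = 1368 bp
  wrap: 5934 − 4341 + 284 = 1877 bp
Sorted largest to smallest: 1877, 1540, 1368, 1149 bp.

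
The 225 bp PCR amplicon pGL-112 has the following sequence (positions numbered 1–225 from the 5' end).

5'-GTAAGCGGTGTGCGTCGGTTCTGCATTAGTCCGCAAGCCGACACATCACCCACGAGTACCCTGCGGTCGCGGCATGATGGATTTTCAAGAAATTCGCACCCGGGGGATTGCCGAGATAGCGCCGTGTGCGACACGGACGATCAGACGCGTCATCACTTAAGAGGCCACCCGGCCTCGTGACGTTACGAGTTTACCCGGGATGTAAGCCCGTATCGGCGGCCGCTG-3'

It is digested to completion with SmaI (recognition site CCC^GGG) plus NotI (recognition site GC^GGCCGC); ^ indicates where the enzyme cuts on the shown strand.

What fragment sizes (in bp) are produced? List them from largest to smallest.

101, 95, 21, 8 bp

SmaI sites (CCCGGG) start at positions 99, 194.
SmaI cuts after base 3 of each site, so after positions 101, 196.
The NotI site (GCGGCCGC) starts at position 216.
NotI cuts after base 2 of each site, so after position 217.
Combined cut positions: 101, 196, 217.
Linear molecule, 3 cuts → 4 fragments:
  1–101 → 101 bp
  102–196 → 95 bp
  197–217 → 21 bp
  218–225 → 8 bp
Sorted largest to smallest: 101, 95, 21, 8 bp.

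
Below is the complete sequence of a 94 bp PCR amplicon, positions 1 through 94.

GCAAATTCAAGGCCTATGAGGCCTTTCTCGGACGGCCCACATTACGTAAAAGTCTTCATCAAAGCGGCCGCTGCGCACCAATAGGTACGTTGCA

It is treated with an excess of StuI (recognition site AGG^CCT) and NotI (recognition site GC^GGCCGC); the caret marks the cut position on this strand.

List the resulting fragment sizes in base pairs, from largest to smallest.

44, 29, 12, 9 bp

StuI sites (AGGCCT) start at positions 10, 19.
StuI cuts after base 3 of each site, so after positions 12, 21.
The NotI site (GCGGCCGC) starts at position 64.
NotI cuts after base 2 of each site, so after position 65.
Combined cut positions: 12, 21, 65.
Linear molecule, 3 cuts → 4 fragments:
  1–12 → 12 bp
  13–21 → 9 bp
  22–65 → 44 bp
  66–94 → 29 bp
Sorted largest to smallest: 44, 29, 12, 9 bp.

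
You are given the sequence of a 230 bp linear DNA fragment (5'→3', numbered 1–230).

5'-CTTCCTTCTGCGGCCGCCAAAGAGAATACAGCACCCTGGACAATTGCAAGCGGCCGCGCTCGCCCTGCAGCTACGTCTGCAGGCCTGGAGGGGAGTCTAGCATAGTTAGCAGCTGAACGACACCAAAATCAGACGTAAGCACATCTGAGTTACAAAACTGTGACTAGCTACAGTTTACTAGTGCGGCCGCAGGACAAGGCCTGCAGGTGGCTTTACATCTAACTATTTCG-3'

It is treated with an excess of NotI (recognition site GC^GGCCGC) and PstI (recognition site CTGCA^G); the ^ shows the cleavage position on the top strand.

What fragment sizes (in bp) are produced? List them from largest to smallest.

NotI sites (GCGGCCGC) start at positions 10, 50, 183.
NotI cuts after base 2 of each site, so after positions 11, 51, 184.
PstI sites (CTGCAG) start at positions 65, 77, 201.
PstI cuts after base 5 of each site (before the last base), so after positions 69, 81, 205.
Combined cut positions: 11, 51, 69, 81, 184, 205.
Linear molecule, 6 cuts → 7 fragments:
  1–11 → 11 bp
  12–51 → 40 bp
  52–69 → 18 bp
  70–81 → 12 bp
  82–184 → 103 bp
  185–205 → 21 bp
  206–230 → 25 bp
Sorted largest to smallest: 103, 40, 25, 21, 18, 12, 11 bp.

103, 40, 25, 21, 18, 12, 11 bp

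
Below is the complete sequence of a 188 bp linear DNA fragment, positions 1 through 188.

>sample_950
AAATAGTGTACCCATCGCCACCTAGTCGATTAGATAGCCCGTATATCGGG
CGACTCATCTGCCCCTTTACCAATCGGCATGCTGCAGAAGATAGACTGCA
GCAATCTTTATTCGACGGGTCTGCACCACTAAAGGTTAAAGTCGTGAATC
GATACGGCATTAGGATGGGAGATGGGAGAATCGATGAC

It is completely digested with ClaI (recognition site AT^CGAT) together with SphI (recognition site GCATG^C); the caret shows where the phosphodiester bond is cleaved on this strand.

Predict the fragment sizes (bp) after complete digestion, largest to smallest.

81, 68, 32, 7 bp

ClaI sites (ATCGAT) start at positions 148, 180.
ClaI cuts after base 2 of each site, so after positions 149, 181.
The SphI site (GCATGC) starts at position 77.
SphI cuts after base 5 of each site (before the last base), so after position 81.
Combined cut positions: 81, 149, 181.
Linear molecule, 3 cuts → 4 fragments:
  1–81 → 81 bp
  82–149 → 68 bp
  150–181 → 32 bp
  182–188 → 7 bp
Sorted largest to smallest: 81, 68, 32, 7 bp.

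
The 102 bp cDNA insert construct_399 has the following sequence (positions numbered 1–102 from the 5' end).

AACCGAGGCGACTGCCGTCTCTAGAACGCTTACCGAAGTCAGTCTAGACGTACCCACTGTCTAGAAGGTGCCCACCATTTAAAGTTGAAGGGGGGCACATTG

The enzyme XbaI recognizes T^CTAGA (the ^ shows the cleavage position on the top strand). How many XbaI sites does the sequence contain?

3

TCTAGA occurs starting at positions 20, 43, 60.
XbaI cuts at 3 sites.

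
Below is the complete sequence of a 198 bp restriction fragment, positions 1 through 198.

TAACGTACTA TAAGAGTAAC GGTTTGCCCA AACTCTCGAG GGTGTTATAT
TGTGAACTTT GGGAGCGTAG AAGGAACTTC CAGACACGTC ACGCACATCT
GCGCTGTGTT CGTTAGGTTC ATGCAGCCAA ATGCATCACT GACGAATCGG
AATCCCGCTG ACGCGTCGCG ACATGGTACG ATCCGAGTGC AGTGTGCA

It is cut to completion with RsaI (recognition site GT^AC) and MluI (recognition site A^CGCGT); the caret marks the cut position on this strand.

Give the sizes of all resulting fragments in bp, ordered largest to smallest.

RsaI sites (GTAC) start at positions 5, 176.
RsaI cuts after base 2 of each site, so after positions 6, 177.
The MluI site (ACGCGT) starts at position 161.
MluI cuts after the first base of each site, so after position 161.
Combined cut positions: 6, 161, 177.
Linear molecule, 3 cuts → 4 fragments:
  1–6 → 6 bp
  7–161 → 155 bp
  162–177 → 16 bp
  178–198 → 21 bp
Sorted largest to smallest: 155, 21, 16, 6 bp.

155, 21, 16, 6 bp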